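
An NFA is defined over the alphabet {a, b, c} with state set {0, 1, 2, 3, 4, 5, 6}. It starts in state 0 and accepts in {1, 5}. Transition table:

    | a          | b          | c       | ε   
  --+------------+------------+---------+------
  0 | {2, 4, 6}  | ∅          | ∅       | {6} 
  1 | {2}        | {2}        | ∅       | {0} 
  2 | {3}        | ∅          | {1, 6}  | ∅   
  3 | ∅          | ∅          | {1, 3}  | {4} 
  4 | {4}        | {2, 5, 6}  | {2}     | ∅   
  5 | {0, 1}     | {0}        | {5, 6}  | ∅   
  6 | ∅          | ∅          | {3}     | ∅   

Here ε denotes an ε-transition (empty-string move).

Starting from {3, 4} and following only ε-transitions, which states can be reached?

{3, 4}

Begin with {3, 4}.
No ε-moves leave this set, so the closure equals the set itself.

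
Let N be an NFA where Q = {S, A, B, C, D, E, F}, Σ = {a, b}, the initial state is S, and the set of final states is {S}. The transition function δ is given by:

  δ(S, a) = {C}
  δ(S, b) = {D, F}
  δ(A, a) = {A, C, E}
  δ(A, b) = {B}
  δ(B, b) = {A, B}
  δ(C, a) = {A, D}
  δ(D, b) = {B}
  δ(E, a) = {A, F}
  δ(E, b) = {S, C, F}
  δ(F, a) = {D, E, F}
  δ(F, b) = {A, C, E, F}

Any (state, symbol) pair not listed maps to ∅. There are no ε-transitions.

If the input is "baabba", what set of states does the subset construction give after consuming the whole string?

Start in {S}.
Read 'b': {S} → {D, F}.
Read 'a': {D, F} → {D, E, F}.
Read 'a': {D, E, F} → {A, D, E, F}.
Read 'b': {A, D, E, F} → {S, A, B, C, E, F}.
Read 'b': {S, A, B, C, E, F} → {S, A, B, C, D, E, F}.
Read 'a': {S, A, B, C, D, E, F} → {A, C, D, E, F}.

{A, C, D, E, F}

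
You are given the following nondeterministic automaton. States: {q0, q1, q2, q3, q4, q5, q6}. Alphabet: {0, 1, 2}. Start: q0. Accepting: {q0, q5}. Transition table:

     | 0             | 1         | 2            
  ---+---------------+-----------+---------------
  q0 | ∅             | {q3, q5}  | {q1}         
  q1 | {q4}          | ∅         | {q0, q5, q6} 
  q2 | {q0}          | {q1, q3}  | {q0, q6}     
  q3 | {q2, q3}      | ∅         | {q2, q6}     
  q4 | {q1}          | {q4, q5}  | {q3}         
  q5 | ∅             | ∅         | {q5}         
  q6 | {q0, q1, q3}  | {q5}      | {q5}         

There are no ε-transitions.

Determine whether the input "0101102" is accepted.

No

Start in {q0}.
Read '0': {q0} → ∅.
The set is empty and remains empty for the remaining 6 symbols.
The final set ∅ contains no accepting state.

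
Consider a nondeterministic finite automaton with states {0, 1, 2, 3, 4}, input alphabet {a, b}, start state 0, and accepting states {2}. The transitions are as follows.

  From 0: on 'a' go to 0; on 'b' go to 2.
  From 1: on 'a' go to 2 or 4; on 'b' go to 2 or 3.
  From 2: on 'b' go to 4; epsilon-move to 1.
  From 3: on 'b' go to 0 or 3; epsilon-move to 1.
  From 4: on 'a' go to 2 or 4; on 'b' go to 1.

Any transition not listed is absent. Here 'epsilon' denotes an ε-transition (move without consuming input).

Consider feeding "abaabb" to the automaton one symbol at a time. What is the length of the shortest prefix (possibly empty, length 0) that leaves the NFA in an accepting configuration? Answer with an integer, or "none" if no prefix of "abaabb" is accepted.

Start in {0}.
Read 'a': 0→{0}; now {0}.
Read 'b': 0→{2}; union {2}; ε-closure = {1, 2}.
None of the earlier sets intersect F, but {1, 2} does.

2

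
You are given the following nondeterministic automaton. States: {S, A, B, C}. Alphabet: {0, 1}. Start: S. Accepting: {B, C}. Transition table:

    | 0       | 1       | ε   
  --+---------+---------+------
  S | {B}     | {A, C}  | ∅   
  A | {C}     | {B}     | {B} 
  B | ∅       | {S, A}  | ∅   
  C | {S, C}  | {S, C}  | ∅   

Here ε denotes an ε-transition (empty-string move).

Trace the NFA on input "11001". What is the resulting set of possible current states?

{S, A, B, C}

Start in {S}.
Read '1': S→{A, C}; union {A, C}; ε-closure = {A, B, C}.
Read '1': A→{B}, B→{S, A}, C→{S, C}; now {S, A, B, C}.
Read '0': S→{B}, A→{C}, B→∅, C→{S, C}; now {S, B, C}.
Read '0': S→{B}, B→∅, C→{S, C}; now {S, B, C}.
Read '1': S→{A, C}, B→{S, A}, C→{S, C}; union {S, A, C}; ε-closure = {S, A, B, C}.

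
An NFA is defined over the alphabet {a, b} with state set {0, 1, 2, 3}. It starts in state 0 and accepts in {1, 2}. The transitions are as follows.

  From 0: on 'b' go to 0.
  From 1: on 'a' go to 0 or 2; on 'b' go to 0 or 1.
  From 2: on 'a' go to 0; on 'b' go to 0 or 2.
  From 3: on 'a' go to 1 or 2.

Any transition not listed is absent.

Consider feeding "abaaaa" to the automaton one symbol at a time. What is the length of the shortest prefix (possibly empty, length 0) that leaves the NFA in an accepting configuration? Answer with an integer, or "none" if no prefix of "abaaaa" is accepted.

none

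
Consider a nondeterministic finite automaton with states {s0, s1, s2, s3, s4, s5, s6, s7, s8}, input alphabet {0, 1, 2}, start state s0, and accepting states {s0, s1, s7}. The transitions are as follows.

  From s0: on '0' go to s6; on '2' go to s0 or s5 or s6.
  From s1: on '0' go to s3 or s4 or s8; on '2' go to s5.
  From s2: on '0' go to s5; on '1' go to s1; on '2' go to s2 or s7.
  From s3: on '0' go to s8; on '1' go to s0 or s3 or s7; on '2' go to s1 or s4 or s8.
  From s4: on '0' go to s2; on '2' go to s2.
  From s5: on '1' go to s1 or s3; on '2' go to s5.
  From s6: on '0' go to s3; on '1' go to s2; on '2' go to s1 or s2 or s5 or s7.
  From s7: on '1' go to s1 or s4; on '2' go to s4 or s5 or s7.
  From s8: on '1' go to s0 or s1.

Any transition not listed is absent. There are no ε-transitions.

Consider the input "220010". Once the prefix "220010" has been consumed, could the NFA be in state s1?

No

Start in {s0}.
Read '2': s0→{s0, s5, s6}; now {s0, s5, s6}.
Read '2': s0→{s0, s5, s6}, s5→{s5}, s6→{s1, s2, s5, s7}; now {s0, s1, s2, s5, s6, s7}.
Read '0': s0→{s6}, s1→{s3, s4, s8}, s2→{s5}, s5→∅, s6→{s3}, s7→∅; now {s3, s4, s5, s6, s8}.
Read '0': s3→{s8}, s4→{s2}, s5→∅, s6→{s3}, s8→∅; now {s2, s3, s8}.
Read '1': s2→{s1}, s3→{s0, s3, s7}, s8→{s0, s1}; now {s0, s1, s3, s7}.
Read '0': s0→{s6}, s1→{s3, s4, s8}, s3→{s8}, s7→∅; now {s3, s4, s6, s8}.
State s1 is not in {s3, s4, s6, s8}.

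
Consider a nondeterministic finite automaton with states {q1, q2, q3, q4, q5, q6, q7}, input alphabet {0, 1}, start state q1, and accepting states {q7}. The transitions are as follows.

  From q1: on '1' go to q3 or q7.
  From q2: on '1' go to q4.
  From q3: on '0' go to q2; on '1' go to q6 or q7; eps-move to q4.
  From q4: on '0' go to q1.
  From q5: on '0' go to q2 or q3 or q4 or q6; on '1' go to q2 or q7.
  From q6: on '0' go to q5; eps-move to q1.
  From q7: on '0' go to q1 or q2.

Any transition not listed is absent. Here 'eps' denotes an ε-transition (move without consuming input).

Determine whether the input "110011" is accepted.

Yes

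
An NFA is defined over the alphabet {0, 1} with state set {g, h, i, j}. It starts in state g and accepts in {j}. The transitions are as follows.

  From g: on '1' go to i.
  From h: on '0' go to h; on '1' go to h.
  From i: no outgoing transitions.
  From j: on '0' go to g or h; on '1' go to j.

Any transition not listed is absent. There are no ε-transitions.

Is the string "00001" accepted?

Start in {g}.
Read '0': g→∅; now ∅.
The set is empty and remains empty for the remaining 4 symbols.
The final set ∅ contains no accepting state.

No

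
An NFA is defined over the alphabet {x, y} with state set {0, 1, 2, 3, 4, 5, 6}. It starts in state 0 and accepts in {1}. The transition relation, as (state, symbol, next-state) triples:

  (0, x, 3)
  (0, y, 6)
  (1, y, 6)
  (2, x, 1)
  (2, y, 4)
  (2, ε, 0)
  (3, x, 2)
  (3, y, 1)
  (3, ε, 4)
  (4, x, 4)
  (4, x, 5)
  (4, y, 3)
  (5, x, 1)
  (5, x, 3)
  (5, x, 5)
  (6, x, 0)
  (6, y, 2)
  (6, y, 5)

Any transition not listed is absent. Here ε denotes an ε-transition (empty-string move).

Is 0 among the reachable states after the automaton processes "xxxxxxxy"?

Start in {0}.
Read 'x': 0→{3}; union {3}; ε-closure = {3, 4}.
Read 'x': 3→{2}, 4→{4, 5}; union {2, 4, 5}; ε-closure = {0, 2, 4, 5}.
Read 'x': 0→{3}, 2→{1}, 4→{4, 5}, 5→{1, 3, 5}; now {1, 3, 4, 5}.
Read 'x': 1→∅, 3→{2}, 4→{4, 5}, 5→{1, 3, 5}; union {1, 2, 3, 4, 5}; ε-closure = {0, 1, 2, 3, 4, 5}.
Read 'x': 0→{3}, 1→∅, 2→{1}, 3→{2}, 4→{4, 5}, 5→{1, 3, 5}; union {1, 2, 3, 4, 5}; ε-closure = {0, 1, 2, 3, 4, 5}.
Read 'x': 0→{3}, 1→∅, 2→{1}, 3→{2}, 4→{4, 5}, 5→{1, 3, 5}; union {1, 2, 3, 4, 5}; ε-closure = {0, 1, 2, 3, 4, 5}.
Read 'x': 0→{3}, 1→∅, 2→{1}, 3→{2}, 4→{4, 5}, 5→{1, 3, 5}; union {1, 2, 3, 4, 5}; ε-closure = {0, 1, 2, 3, 4, 5}.
Read 'y': 0→{6}, 1→{6}, 2→{4}, 3→{1}, 4→{3}, 5→∅; now {1, 3, 4, 6}.
State 0 is not in {1, 3, 4, 6}.

No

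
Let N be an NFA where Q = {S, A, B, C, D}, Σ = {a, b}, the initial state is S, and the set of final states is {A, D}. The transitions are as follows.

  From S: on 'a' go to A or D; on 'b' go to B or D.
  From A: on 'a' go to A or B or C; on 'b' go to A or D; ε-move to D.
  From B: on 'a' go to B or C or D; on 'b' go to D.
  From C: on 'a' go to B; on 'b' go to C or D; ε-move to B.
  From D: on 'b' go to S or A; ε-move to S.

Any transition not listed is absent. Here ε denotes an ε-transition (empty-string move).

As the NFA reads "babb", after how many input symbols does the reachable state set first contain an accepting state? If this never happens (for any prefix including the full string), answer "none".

1

Start in {S}.
Read 'b': {S} → {S, B, D}.
None of the earlier sets intersect F, but {S, B, D} does.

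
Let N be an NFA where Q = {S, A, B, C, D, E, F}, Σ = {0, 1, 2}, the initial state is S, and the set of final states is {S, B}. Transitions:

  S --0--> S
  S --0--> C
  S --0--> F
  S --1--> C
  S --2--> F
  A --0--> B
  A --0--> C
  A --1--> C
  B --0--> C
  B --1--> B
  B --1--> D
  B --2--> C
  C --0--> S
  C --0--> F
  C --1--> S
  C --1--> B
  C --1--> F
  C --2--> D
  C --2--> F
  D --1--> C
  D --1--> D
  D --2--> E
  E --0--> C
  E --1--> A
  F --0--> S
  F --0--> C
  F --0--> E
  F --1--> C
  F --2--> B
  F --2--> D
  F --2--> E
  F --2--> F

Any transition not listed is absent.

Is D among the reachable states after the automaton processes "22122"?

Yes

Start in {S}.
Read '2': S→{F}; now {F}.
Read '2': F→{B, D, E, F}; now {B, D, E, F}.
Read '1': B→{B, D}, D→{C, D}, E→{A}, F→{C}; now {A, B, C, D}.
Read '2': A→∅, B→{C}, C→{D, F}, D→{E}; now {C, D, E, F}.
Read '2': C→{D, F}, D→{E}, E→∅, F→{B, D, E, F}; now {B, D, E, F}.
State D is in {B, D, E, F}.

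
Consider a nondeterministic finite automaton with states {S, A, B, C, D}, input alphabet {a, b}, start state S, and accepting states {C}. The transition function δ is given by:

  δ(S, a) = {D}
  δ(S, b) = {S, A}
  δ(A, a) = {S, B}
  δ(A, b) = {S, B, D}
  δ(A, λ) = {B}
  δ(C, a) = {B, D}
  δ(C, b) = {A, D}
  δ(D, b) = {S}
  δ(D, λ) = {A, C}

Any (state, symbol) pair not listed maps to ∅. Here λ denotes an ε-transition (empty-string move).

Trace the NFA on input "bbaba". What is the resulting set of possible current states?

Start in {S}.
Read 'b': {S} → {S, A, B}.
Read 'b': {S, A, B} → {S, A, B, C, D}.
Read 'a': {S, A, B, C, D} → {S, A, B, C, D}.
Read 'b': {S, A, B, C, D} → {S, A, B, C, D}.
Read 'a': {S, A, B, C, D} → {S, A, B, C, D}.

{S, A, B, C, D}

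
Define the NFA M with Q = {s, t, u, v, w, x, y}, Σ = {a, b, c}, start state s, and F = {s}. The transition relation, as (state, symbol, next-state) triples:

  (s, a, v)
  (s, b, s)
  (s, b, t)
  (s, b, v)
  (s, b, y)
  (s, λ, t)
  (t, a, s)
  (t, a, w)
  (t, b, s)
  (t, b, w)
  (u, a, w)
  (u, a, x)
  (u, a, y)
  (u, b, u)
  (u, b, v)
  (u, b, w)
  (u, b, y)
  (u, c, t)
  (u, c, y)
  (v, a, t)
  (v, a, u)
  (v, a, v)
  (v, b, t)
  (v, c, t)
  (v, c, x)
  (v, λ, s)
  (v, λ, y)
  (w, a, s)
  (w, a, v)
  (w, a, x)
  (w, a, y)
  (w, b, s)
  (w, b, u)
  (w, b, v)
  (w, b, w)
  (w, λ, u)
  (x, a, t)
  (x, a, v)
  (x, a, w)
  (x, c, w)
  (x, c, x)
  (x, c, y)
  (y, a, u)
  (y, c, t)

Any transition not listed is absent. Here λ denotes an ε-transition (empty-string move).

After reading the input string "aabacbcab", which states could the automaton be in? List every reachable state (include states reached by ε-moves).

Start: ε-closure({s}) = {s, t}.
Read 'a': s→{v}, t→{s, w}; union {s, v, w}; ε-closure = {s, t, u, v, w, y}.
Read 'a': s→{v}, t→{s, w}, u→{w, x, y}, v→{t, u, v}, w→{s, v, x, y}, y→{u}; now {s, t, u, v, w, x, y}.
Read 'b': s→{s, t, v, y}, t→{s, w}, u→{u, v, w, y}, v→{t}, w→{s, u, v, w}, x→∅, y→∅; now {s, t, u, v, w, y}.
Read 'a': s→{v}, t→{s, w}, u→{w, x, y}, v→{t, u, v}, w→{s, v, x, y}, y→{u}; now {s, t, u, v, w, x, y}.
Read 'c': s→∅, t→∅, u→{t, y}, v→{t, x}, w→∅, x→{w, x, y}, y→{t}; union {t, w, x, y}; ε-closure = {t, u, w, x, y}.
Read 'b': t→{s, w}, u→{u, v, w, y}, w→{s, u, v, w}, x→∅, y→∅; union {s, u, v, w, y}; ε-closure = {s, t, u, v, w, y}.
Read 'c': s→∅, t→∅, u→{t, y}, v→{t, x}, w→∅, y→{t}; now {t, x, y}.
Read 'a': t→{s, w}, x→{t, v, w}, y→{u}; union {s, t, u, v, w}; ε-closure = {s, t, u, v, w, y}.
Read 'b': s→{s, t, v, y}, t→{s, w}, u→{u, v, w, y}, v→{t}, w→{s, u, v, w}, y→∅; now {s, t, u, v, w, y}.

{s, t, u, v, w, y}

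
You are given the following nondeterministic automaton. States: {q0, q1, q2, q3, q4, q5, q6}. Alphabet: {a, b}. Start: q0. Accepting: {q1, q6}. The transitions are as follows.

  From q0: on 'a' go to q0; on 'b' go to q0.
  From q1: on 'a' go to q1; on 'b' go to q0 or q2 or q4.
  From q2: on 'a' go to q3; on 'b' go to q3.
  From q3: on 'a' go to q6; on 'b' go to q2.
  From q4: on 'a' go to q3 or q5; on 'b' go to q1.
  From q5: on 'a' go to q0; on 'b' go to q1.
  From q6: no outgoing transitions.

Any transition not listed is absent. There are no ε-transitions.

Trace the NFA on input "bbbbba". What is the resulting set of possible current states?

Start in {q0}.
Read 'b': q0→{q0}; now {q0}.
Read 'b': q0→{q0}; now {q0}.
Read 'b': q0→{q0}; now {q0}.
Read 'b': q0→{q0}; now {q0}.
Read 'b': q0→{q0}; now {q0}.
Read 'a': q0→{q0}; now {q0}.

{q0}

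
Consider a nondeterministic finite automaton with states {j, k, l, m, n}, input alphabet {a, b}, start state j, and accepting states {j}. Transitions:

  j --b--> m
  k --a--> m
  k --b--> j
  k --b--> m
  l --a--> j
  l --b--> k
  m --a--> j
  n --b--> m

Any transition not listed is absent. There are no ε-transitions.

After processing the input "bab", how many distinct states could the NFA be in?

Start in {j}.
Read 'b': j→{m}; now {m}.
Read 'a': m→{j}; now {j}.
Read 'b': j→{m}; now {m}.
That set has 1 state.

1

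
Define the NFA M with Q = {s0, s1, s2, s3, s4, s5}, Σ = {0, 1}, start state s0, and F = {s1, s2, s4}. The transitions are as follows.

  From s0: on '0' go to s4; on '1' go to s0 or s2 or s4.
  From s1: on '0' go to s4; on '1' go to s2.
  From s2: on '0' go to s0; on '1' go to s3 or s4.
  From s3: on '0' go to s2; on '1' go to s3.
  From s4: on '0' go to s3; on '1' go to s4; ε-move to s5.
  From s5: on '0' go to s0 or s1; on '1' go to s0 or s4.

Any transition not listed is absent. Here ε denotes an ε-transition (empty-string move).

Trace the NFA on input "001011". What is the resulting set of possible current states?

{s0, s2, s3, s4, s5}

Start in {s0}.
Read '0': s0→{s4}; union {s4}; ε-closure = {s4, s5}.
Read '0': s4→{s3}, s5→{s0, s1}; now {s0, s1, s3}.
Read '1': s0→{s0, s2, s4}, s1→{s2}, s3→{s3}; union {s0, s2, s3, s4}; ε-closure = {s0, s2, s3, s4, s5}.
Read '0': s0→{s4}, s2→{s0}, s3→{s2}, s4→{s3}, s5→{s0, s1}; union {s0, s1, s2, s3, s4}; ε-closure = {s0, s1, s2, s3, s4, s5}.
Read '1': s0→{s0, s2, s4}, s1→{s2}, s2→{s3, s4}, s3→{s3}, s4→{s4}, s5→{s0, s4}; union {s0, s2, s3, s4}; ε-closure = {s0, s2, s3, s4, s5}.
Read '1': s0→{s0, s2, s4}, s2→{s3, s4}, s3→{s3}, s4→{s4}, s5→{s0, s4}; union {s0, s2, s3, s4}; ε-closure = {s0, s2, s3, s4, s5}.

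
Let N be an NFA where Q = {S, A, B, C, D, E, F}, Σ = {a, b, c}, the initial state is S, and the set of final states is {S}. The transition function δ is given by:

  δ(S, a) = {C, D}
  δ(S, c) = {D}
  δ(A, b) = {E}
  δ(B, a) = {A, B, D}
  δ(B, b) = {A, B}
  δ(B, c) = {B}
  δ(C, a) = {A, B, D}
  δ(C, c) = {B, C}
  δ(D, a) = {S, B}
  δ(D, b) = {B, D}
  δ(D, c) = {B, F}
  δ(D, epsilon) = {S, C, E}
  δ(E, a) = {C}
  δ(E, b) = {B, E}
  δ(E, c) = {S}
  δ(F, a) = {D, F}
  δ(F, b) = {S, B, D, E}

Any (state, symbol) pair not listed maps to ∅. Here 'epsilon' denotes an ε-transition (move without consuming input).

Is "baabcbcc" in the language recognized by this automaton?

No

Start in {S}.
Read 'b': S→∅; now ∅.
The set is empty and remains empty for the remaining 7 symbols.
The final set ∅ contains no accepting state.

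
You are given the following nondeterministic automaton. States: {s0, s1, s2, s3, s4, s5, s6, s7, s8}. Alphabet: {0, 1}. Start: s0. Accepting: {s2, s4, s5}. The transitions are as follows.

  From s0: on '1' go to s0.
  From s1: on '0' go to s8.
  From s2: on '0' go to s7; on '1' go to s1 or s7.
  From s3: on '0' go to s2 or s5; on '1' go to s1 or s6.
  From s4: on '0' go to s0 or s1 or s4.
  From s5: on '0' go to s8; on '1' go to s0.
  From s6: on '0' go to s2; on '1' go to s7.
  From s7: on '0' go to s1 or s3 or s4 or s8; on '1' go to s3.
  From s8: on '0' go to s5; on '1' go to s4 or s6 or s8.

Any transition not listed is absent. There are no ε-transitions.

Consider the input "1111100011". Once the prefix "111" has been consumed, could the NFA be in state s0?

Start in {s0}.
Read '1': s0→{s0}; now {s0}.
Read '1': s0→{s0}; now {s0}.
Read '1': s0→{s0}; now {s0}.
State s0 is in {s0}.

Yes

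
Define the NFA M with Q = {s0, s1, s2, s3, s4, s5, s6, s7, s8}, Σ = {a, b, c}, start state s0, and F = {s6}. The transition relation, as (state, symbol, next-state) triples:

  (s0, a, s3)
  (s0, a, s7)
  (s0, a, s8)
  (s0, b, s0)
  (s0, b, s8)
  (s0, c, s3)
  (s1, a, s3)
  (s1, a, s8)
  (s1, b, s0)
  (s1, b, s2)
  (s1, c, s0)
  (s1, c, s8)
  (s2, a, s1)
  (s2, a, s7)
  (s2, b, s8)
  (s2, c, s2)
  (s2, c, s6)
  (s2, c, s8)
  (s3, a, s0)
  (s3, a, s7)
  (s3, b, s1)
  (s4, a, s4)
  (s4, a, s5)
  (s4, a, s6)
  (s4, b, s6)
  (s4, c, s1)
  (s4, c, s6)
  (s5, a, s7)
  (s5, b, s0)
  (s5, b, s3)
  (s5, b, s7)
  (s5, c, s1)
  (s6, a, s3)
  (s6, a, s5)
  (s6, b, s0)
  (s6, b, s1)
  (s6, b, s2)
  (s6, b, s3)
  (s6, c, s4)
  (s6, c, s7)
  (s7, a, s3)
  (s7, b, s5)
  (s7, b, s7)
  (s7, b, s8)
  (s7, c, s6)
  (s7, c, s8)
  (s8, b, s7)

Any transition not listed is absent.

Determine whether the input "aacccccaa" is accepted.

Start in {s0}.
Read 'a': s0→{s3, s7, s8}; now {s3, s7, s8}.
Read 'a': s3→{s0, s7}, s7→{s3}, s8→∅; now {s0, s3, s7}.
Read 'c': s0→{s3}, s3→∅, s7→{s6, s8}; now {s3, s6, s8}.
Read 'c': s3→∅, s6→{s4, s7}, s8→∅; now {s4, s7}.
Read 'c': s4→{s1, s6}, s7→{s6, s8}; now {s1, s6, s8}.
Read 'c': s1→{s0, s8}, s6→{s4, s7}, s8→∅; now {s0, s4, s7, s8}.
Read 'c': s0→{s3}, s4→{s1, s6}, s7→{s6, s8}, s8→∅; now {s1, s3, s6, s8}.
Read 'a': s1→{s3, s8}, s3→{s0, s7}, s6→{s3, s5}, s8→∅; now {s0, s3, s5, s7, s8}.
Read 'a': s0→{s3, s7, s8}, s3→{s0, s7}, s5→{s7}, s7→{s3}, s8→∅; now {s0, s3, s7, s8}.
The final set {s0, s3, s7, s8} contains no accepting state.

No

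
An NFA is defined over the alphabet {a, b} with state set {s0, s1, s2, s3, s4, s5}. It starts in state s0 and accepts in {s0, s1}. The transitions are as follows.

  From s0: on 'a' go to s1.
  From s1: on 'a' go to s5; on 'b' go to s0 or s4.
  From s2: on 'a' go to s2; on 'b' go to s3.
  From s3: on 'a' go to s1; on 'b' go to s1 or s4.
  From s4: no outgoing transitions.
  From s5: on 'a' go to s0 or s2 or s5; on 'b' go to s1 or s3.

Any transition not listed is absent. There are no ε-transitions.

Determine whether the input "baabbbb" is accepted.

Start in {s0}.
Read 'b': s0→∅; now ∅.
The set is empty and remains empty for the remaining 6 symbols.
The final set ∅ contains no accepting state.

No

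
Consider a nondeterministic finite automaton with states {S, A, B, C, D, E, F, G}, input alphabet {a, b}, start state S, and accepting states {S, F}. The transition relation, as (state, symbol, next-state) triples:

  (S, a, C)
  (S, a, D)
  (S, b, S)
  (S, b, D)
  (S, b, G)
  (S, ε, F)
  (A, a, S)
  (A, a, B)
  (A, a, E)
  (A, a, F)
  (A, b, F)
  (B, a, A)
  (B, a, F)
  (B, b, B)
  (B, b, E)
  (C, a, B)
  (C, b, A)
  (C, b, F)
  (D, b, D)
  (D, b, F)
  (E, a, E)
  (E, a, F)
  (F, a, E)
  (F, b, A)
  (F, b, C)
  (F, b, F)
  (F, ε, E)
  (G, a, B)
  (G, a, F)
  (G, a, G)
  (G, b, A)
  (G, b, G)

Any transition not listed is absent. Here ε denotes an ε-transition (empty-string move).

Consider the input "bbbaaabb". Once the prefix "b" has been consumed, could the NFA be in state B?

No

Start: ε-closure({S}) = {S, E, F}.
Read 'b': S→{S, D, G}, E→∅, F→{A, C, F}; union {S, A, C, D, F, G}; ε-closure = {S, A, C, D, E, F, G}.
State B is not in {S, A, C, D, E, F, G}.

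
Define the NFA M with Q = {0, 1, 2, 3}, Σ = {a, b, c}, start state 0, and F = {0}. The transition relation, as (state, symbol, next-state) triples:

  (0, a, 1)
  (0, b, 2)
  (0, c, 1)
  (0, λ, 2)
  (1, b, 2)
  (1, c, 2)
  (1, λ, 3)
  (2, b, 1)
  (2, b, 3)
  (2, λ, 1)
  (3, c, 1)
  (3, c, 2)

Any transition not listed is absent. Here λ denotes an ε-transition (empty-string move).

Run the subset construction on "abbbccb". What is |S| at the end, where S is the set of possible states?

Start: ε-closure({0}) = {0, 1, 2, 3}.
Read 'a': {0, 1, 2, 3} → {1, 3}.
Read 'b': {1, 3} → {1, 2, 3}.
Read 'b': {1, 2, 3} → {1, 2, 3}.
Read 'b': {1, 2, 3} → {1, 2, 3}.
Read 'c': {1, 2, 3} → {1, 2, 3}.
Read 'c': {1, 2, 3} → {1, 2, 3}.
Read 'b': {1, 2, 3} → {1, 2, 3}.
That set has 3 states.

3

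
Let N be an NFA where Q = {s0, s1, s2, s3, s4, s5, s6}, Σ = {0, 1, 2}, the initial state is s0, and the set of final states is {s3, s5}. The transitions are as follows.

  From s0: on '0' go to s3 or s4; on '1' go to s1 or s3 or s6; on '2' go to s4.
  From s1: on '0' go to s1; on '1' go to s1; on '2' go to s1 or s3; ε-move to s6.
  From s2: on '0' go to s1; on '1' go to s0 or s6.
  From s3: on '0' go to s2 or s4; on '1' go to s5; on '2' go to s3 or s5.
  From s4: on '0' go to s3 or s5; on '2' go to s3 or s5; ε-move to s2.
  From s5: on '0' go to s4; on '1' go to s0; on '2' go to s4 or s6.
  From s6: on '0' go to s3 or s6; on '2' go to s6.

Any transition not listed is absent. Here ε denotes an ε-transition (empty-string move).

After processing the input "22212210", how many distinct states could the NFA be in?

3

Start in {s0}.
Read '2': s0→{s4}; union {s4}; ε-closure = {s2, s4}.
Read '2': s2→∅, s4→{s3, s5}; now {s3, s5}.
Read '2': s3→{s3, s5}, s5→{s4, s6}; union {s3, s4, s5, s6}; ε-closure = {s2, s3, s4, s5, s6}.
Read '1': s2→{s0, s6}, s3→{s5}, s4→∅, s5→{s0}, s6→∅; now {s0, s5, s6}.
Read '2': s0→{s4}, s5→{s4, s6}, s6→{s6}; union {s4, s6}; ε-closure = {s2, s4, s6}.
Read '2': s2→∅, s4→{s3, s5}, s6→{s6}; now {s3, s5, s6}.
Read '1': s3→{s5}, s5→{s0}, s6→∅; now {s0, s5}.
Read '0': s0→{s3, s4}, s5→{s4}; union {s3, s4}; ε-closure = {s2, s3, s4}.
That set has 3 states.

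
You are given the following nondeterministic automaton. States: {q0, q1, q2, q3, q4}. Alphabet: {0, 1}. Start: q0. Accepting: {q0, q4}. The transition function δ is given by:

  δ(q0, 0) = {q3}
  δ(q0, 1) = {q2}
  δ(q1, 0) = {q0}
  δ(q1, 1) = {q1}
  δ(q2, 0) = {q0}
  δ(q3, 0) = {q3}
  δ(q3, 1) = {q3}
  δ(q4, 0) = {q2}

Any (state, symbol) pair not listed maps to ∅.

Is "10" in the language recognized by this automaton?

Start in {q0}.
Read '1': {q0} → {q2}.
Read '0': {q2} → {q0}.
The final set {q0} contains the accepting state q0.

Yes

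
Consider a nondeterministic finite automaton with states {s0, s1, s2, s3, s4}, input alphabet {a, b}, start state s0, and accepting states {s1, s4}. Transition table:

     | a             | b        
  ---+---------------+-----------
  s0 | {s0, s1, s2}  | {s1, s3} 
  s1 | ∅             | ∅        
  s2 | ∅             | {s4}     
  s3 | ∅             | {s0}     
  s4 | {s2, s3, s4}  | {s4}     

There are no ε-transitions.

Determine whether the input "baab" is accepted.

Start in {s0}.
Read 'b': s0→{s1, s3}; now {s1, s3}.
Read 'a': s1→∅, s3→∅; now ∅.
The set is empty and remains empty for the remaining 2 symbols.
The final set ∅ contains no accepting state.

No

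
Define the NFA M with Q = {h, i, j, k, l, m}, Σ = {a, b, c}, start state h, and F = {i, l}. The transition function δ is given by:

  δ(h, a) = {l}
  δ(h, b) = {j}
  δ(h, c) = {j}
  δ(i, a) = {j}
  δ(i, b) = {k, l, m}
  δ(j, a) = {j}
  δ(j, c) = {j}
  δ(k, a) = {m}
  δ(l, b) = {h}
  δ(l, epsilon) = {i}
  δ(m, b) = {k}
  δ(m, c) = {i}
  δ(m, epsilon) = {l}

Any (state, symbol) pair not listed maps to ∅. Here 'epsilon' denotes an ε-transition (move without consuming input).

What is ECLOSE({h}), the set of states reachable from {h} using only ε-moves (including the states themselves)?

Begin with {h}.
No ε-moves leave this set, so the closure equals the set itself.

{h}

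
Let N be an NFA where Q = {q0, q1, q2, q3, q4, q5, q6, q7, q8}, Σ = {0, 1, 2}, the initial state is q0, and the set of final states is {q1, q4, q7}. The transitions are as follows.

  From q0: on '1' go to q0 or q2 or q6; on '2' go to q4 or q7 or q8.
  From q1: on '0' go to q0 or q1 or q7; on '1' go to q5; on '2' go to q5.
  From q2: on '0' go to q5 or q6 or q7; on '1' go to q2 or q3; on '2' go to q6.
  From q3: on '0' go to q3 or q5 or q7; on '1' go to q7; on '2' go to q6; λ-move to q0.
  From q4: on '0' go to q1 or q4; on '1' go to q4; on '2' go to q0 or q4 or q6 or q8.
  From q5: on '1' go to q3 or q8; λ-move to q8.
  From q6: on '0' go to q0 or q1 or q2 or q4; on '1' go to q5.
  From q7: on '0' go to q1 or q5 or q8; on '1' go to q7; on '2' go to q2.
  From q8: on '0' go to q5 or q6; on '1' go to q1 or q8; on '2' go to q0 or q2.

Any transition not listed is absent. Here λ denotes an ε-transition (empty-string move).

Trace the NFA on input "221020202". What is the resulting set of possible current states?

Start in {q0}.
Read '2': {q0} → {q4, q7, q8}.
Read '2': {q4, q7, q8} → {q0, q2, q4, q6, q8}.
Read '1': {q0, q2, q4, q6, q8} → {q0, q1, q2, q3, q4, q5, q6, q8}.
Read '0': {q0, q1, q2, q3, q4, q5, q6, q8} → {q0, q1, q2, q3, q4, q5, q6, q7, q8}.
Read '2': {q0, q1, q2, q3, q4, q5, q6, q7, q8} → {q0, q2, q4, q5, q6, q7, q8}.
Read '0': {q0, q2, q4, q5, q6, q7, q8} → {q0, q1, q2, q4, q5, q6, q7, q8}.
Read '2': {q0, q1, q2, q4, q5, q6, q7, q8} → {q0, q2, q4, q5, q6, q7, q8}.
Read '0': {q0, q2, q4, q5, q6, q7, q8} → {q0, q1, q2, q4, q5, q6, q7, q8}.
Read '2': {q0, q1, q2, q4, q5, q6, q7, q8} → {q0, q2, q4, q5, q6, q7, q8}.

{q0, q2, q4, q5, q6, q7, q8}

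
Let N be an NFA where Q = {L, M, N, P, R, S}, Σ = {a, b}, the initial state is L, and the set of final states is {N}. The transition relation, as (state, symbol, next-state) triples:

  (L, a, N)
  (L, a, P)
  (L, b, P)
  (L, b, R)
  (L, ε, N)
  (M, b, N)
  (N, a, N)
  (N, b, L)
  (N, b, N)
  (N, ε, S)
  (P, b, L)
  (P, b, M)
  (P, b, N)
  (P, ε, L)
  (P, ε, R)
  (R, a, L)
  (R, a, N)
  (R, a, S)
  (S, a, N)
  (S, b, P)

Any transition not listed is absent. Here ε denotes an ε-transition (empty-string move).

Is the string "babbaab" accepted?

Start: ε-closure({L}) = {L, N, S}.
Read 'b': {L, N, S} → {L, N, P, R, S}.
Read 'a': {L, N, P, R, S} → {L, N, P, R, S}.
Read 'b': {L, N, P, R, S} → {L, M, N, P, R, S}.
Read 'b': {L, M, N, P, R, S} → {L, M, N, P, R, S}.
Read 'a': {L, M, N, P, R, S} → {L, N, P, R, S}.
Read 'a': {L, N, P, R, S} → {L, N, P, R, S}.
Read 'b': {L, N, P, R, S} → {L, M, N, P, R, S}.
The final set {L, M, N, P, R, S} contains the accepting state N.

Yes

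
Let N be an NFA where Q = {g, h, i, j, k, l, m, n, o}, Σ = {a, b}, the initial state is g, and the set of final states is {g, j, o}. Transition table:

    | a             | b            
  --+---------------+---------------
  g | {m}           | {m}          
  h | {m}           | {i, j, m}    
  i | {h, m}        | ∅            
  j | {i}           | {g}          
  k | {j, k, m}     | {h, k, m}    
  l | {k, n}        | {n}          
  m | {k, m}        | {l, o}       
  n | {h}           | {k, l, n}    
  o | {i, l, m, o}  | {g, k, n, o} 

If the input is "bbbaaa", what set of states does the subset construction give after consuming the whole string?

Start in {g}.
Read 'b': {g} → {m}.
Read 'b': {m} → {l, o}.
Read 'b': {l, o} → {g, k, n, o}.
Read 'a': {g, k, n, o} → {h, i, j, k, l, m, o}.
Read 'a': {h, i, j, k, l, m, o} → {h, i, j, k, l, m, n, o}.
Read 'a': {h, i, j, k, l, m, n, o} → {h, i, j, k, l, m, n, o}.

{h, i, j, k, l, m, n, o}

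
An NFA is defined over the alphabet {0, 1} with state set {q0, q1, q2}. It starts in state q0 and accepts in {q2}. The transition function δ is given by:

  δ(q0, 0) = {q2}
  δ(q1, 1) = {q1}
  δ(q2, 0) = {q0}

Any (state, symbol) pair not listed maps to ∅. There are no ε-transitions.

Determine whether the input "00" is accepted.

No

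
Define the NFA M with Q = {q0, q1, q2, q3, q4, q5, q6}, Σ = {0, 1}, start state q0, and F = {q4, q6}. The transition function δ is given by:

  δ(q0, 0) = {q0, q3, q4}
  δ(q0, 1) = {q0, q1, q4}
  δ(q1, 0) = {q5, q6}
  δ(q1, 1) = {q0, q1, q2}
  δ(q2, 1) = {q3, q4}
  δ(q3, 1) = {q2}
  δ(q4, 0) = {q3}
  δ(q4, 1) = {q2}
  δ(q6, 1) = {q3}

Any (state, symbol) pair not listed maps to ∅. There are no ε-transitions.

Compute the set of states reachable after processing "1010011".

Start in {q0}.
Read '1': q0→{q0, q1, q4}; now {q0, q1, q4}.
Read '0': q0→{q0, q3, q4}, q1→{q5, q6}, q4→{q3}; now {q0, q3, q4, q5, q6}.
Read '1': q0→{q0, q1, q4}, q3→{q2}, q4→{q2}, q5→∅, q6→{q3}; now {q0, q1, q2, q3, q4}.
Read '0': q0→{q0, q3, q4}, q1→{q5, q6}, q2→∅, q3→∅, q4→{q3}; now {q0, q3, q4, q5, q6}.
Read '0': q0→{q0, q3, q4}, q3→∅, q4→{q3}, q5→∅, q6→∅; now {q0, q3, q4}.
Read '1': q0→{q0, q1, q4}, q3→{q2}, q4→{q2}; now {q0, q1, q2, q4}.
Read '1': q0→{q0, q1, q4}, q1→{q0, q1, q2}, q2→{q3, q4}, q4→{q2}; now {q0, q1, q2, q3, q4}.

{q0, q1, q2, q3, q4}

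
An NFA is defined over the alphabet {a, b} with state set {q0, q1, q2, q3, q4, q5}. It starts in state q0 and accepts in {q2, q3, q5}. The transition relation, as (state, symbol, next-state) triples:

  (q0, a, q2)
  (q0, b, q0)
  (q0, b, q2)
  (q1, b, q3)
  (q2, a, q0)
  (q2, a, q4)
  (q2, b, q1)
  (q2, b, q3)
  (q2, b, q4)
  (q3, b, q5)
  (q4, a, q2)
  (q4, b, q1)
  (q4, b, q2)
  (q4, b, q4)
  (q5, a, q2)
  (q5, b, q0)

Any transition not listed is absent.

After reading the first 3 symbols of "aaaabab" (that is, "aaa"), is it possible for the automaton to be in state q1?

No

Start in {q0}.
Read 'a': q0→{q2}; now {q2}.
Read 'a': q2→{q0, q4}; now {q0, q4}.
Read 'a': q0→{q2}, q4→{q2}; now {q2}.
State q1 is not in {q2}.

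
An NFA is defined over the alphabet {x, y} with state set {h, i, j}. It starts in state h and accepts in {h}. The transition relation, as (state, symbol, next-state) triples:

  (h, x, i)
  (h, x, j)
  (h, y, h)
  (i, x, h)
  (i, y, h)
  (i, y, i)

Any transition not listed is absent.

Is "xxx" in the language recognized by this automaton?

No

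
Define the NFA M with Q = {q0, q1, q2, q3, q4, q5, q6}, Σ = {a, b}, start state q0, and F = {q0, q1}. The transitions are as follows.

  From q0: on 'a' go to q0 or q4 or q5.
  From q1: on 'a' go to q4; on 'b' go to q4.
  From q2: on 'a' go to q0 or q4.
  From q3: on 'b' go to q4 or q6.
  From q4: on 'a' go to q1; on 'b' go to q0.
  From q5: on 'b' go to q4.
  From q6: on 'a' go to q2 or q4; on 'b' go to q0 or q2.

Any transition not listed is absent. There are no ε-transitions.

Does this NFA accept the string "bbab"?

No

Start in {q0}.
Read 'b': {q0} → ∅.
The set is empty and remains empty for the remaining 3 symbols.
The final set ∅ contains no accepting state.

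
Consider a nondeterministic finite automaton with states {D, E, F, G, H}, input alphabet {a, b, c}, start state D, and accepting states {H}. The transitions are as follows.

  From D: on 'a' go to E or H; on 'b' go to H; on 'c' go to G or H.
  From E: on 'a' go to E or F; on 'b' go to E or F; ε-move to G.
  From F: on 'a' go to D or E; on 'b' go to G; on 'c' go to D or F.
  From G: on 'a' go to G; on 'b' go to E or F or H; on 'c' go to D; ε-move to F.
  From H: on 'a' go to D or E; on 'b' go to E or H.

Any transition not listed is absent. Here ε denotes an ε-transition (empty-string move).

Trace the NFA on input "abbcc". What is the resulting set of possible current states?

Start in {D}.
Read 'a': {D} → {E, F, G, H}.
Read 'b': {E, F, G, H} → {E, F, G, H}.
Read 'b': {E, F, G, H} → {E, F, G, H}.
Read 'c': {E, F, G, H} → {D, F}.
Read 'c': {D, F} → {D, F, G, H}.

{D, F, G, H}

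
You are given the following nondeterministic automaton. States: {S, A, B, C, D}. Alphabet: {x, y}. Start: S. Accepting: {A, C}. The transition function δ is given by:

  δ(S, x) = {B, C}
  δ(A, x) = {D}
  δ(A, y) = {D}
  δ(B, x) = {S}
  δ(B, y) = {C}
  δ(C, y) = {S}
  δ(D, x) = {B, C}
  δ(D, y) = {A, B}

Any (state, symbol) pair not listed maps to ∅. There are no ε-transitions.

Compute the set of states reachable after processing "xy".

{S, C}

Start in {S}.
Read 'x': {S} → {B, C}.
Read 'y': {B, C} → {S, C}.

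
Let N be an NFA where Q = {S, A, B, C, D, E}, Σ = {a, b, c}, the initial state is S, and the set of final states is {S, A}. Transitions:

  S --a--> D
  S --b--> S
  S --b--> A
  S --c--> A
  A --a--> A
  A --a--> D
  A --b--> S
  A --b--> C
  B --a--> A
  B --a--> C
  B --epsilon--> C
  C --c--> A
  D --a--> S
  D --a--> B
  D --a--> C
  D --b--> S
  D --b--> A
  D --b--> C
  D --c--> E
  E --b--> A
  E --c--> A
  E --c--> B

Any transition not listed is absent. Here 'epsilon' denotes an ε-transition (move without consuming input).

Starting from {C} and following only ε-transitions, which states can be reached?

Begin with {C}.
No ε-moves leave this set, so the closure equals the set itself.

{C}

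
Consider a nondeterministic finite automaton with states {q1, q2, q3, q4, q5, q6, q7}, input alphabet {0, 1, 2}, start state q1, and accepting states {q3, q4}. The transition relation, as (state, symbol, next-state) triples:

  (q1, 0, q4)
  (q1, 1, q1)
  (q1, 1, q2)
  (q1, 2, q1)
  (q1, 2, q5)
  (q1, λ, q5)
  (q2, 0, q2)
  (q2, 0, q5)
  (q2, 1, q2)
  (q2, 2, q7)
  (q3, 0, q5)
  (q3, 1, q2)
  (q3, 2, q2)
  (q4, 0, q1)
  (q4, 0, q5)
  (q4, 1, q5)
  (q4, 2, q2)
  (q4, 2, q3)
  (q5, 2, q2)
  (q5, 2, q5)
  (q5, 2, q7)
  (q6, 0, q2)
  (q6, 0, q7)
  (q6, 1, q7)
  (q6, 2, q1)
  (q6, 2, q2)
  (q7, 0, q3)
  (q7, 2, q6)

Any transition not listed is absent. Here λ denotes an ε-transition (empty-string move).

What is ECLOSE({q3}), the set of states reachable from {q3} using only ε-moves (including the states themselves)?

{q3}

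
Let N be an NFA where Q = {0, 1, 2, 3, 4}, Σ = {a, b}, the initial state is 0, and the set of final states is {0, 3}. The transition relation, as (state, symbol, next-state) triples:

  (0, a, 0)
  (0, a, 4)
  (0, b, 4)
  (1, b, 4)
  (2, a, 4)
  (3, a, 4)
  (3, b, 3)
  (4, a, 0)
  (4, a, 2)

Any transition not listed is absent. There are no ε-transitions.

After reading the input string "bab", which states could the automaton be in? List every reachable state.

{4}

Start in {0}.
Read 'b': {0} → {4}.
Read 'a': {4} → {0, 2}.
Read 'b': {0, 2} → {4}.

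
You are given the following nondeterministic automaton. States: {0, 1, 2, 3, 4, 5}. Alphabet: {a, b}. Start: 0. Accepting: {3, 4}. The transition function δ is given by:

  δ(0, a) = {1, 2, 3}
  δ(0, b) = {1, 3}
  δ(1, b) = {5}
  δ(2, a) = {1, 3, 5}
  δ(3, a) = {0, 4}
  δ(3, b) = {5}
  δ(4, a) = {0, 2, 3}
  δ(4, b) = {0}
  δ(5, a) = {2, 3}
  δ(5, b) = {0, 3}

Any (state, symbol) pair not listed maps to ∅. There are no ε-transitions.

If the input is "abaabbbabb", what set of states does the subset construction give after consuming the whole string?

{0, 1, 3, 5}

Start in {0}.
Read 'a': 0→{1, 2, 3}; now {1, 2, 3}.
Read 'b': 1→{5}, 2→∅, 3→{5}; now {5}.
Read 'a': 5→{2, 3}; now {2, 3}.
Read 'a': 2→{1, 3, 5}, 3→{0, 4}; now {0, 1, 3, 4, 5}.
Read 'b': 0→{1, 3}, 1→{5}, 3→{5}, 4→{0}, 5→{0, 3}; now {0, 1, 3, 5}.
Read 'b': 0→{1, 3}, 1→{5}, 3→{5}, 5→{0, 3}; now {0, 1, 3, 5}.
Read 'b': 0→{1, 3}, 1→{5}, 3→{5}, 5→{0, 3}; now {0, 1, 3, 5}.
Read 'a': 0→{1, 2, 3}, 1→∅, 3→{0, 4}, 5→{2, 3}; now {0, 1, 2, 3, 4}.
Read 'b': 0→{1, 3}, 1→{5}, 2→∅, 3→{5}, 4→{0}; now {0, 1, 3, 5}.
Read 'b': 0→{1, 3}, 1→{5}, 3→{5}, 5→{0, 3}; now {0, 1, 3, 5}.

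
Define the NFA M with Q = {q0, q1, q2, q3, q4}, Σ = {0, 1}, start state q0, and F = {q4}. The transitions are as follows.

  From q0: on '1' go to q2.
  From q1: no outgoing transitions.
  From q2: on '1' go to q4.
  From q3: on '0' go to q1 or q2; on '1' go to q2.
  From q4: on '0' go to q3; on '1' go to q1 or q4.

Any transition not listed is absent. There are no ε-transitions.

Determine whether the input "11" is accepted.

Start in {q0}.
Read '1': {q0} → {q2}.
Read '1': {q2} → {q4}.
The final set {q4} contains the accepting state q4.

Yes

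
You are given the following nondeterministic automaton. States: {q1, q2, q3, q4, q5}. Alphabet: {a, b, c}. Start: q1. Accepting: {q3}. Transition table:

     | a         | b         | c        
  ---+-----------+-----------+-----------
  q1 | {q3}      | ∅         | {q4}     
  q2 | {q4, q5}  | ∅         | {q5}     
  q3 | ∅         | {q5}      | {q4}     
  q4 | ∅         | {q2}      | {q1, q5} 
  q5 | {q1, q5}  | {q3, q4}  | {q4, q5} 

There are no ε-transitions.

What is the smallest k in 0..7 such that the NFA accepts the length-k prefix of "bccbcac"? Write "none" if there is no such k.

Start in {q1}.
Read 'b': q1→∅; now ∅.
The set is empty and remains empty for the remaining 6 symbols.
No reachable set along the way intersects F.

none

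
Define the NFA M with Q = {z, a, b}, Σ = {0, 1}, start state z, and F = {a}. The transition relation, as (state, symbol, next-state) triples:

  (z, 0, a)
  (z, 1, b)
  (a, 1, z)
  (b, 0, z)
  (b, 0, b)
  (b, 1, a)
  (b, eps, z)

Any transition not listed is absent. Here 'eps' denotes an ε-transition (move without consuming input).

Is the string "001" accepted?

No

Start in {z}.
Read '0': z→{a}; now {a}.
Read '0': a→∅; now ∅.
The set is empty and remains empty for the remaining 1 symbol.
The final set ∅ contains no accepting state.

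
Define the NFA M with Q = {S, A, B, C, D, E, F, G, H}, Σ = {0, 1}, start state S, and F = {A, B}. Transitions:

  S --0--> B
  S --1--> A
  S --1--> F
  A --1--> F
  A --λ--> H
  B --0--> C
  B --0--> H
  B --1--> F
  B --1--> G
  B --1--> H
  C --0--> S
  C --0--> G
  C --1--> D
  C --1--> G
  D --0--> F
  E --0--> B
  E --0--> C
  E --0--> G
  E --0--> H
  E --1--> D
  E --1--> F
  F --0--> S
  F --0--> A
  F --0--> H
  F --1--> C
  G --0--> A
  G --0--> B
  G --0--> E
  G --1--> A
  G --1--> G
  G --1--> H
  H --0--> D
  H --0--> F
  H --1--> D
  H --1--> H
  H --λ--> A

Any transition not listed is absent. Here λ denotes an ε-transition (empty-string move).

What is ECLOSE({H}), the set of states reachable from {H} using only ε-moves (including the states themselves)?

{A, H}

Begin with {H}.
ε-move H → A; add A.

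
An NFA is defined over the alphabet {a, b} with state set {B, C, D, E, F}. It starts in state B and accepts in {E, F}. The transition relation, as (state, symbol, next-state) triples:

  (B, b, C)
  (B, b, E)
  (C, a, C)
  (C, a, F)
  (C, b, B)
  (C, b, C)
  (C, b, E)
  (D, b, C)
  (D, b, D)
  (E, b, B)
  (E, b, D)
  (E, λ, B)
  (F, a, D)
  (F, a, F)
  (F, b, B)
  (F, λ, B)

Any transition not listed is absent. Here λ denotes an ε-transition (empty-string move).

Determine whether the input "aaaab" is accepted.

Start in {B}.
Read 'a': {B} → ∅.
The set is empty and remains empty for the remaining 4 symbols.
The final set ∅ contains no accepting state.

No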